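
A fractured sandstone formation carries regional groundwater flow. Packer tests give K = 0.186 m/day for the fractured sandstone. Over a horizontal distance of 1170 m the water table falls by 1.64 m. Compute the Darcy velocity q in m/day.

0.000261

Hydraulic gradient i = Δh / L = 1.64 / 1170 = 0.001402.
Specific discharge q = K · i = 0.1860 × 0.001402 = 0.0002607 m/day.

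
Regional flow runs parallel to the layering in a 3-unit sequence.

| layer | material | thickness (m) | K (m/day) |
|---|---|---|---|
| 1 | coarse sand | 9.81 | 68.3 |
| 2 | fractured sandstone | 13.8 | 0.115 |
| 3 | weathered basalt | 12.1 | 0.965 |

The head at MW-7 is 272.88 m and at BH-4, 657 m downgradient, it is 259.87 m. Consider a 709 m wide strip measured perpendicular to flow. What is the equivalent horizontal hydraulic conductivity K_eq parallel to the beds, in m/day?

Flow is parallel to layering, so each bed carries its own Darcy discharge and the transmissivities add.
Σ(K_i·b_i) = 68.3×9.81 + 0.115×13.8 + 0.965×12.1 = 683.3 m²/day.
Total thickness b = 35.71 m, so K_eq = Σ(K_i·b_i)/b = 19.13 m/day.

19.1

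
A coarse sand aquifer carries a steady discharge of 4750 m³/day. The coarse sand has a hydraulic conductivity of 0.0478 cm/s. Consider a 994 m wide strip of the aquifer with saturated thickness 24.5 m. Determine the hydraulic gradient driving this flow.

0.00472

Convert K: 0.0478 cm/s × 864 = 41.30 m/day.
Cross-sectional area A = 994 × 24.5 = 24353 m².
From Q = K·A·i, i = Q / (K·A) = 4750 / (41.30 × 24353) = 0.004723.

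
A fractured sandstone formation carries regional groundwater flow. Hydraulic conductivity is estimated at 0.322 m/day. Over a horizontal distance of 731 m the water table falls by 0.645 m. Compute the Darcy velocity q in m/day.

Hydraulic gradient i = Δh / L = 0.645 / 731 = 0.0008824.
Specific discharge q = K · i = 0.3220 × 0.0008824 = 0.0002841 m/day.

0.000284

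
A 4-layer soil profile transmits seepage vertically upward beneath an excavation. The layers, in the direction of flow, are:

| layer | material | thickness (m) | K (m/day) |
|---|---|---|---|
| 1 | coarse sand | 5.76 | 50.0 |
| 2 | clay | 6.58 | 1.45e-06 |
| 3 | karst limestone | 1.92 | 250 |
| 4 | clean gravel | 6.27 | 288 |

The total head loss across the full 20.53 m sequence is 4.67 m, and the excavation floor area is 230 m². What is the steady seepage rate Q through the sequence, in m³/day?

Flow is perpendicular to layering, so the layers act in series and the equivalent K is the thickness-weighted harmonic mean.
Total thickness L = 5.76 + 6.58 + 1.92 + 6.27 = 20.53 m.
Σ(b_i/K_i) = 5.76/50.0 + 6.58/1.45e-06 + 1.92/250 + 6.27/288 = 4.538e+06 d.
K_eq = L / Σ(b_i/K_i) = 20.53 / 4.538e+06 = 4.524e-06 m/day.
Q = K_eq · A · (Δh/L) = 4.524e-06 × 230 × (4.67/20.53) = 0.0002367 m³/day.

0.000237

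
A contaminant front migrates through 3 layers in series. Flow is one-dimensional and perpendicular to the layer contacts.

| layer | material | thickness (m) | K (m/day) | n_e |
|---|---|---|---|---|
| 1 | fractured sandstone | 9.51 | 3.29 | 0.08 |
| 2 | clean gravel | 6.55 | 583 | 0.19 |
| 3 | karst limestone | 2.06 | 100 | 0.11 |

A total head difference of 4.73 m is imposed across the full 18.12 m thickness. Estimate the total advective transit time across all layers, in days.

With flow normal to the layers, continuity requires the same specific discharge q through every layer.
Σ(b_i/K_i) = 9.51/3.29 + 6.55/583 + 2.06/100 = 2.922 d.
q = Δh / Σ(b_i/K_i) = 4.73 / 2.922 = 1.619 m/day.
In each layer the seepage velocity is v_i = q/n_i, so the layer transit time is t_i = b_i·n_i / q:
  layer 1 (fractured sandstone): t_1 = 9.51 × 0.08 / 1.619 = 0.4701 d
  layer 2 (clean gravel): t_2 = 6.55 × 0.19 / 1.619 = 0.7689 d
  layer 3 (karst limestone): t_3 = 2.06 × 0.11 / 1.619 = 0.1400 d
Total t = Σ t_i = 1.379 days.

1.38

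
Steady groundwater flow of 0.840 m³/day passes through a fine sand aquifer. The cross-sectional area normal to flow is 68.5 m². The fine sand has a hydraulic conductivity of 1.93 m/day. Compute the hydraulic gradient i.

From Q = K·A·i, i = Q / (K·A) = 0.840 / (1.930 × 68.50) = 0.006354.

0.00635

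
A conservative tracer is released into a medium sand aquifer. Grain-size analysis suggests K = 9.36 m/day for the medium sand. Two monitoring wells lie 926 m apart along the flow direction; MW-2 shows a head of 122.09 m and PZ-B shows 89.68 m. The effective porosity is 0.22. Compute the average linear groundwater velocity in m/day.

1.49

Hydraulic gradient i = (122.09 − 89.68) / 926 = 32.41 / 926 = 0.03500.
Darcy flux q = K · i = 9.360 × 0.03500 = 0.3276 m/day.
Seepage velocity v = q / n_e = 0.3276 / 0.22 = 1.489 m/day.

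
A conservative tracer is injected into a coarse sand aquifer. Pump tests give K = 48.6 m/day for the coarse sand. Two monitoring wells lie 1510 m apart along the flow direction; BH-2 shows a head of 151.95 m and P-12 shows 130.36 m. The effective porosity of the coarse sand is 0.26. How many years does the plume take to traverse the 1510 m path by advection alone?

1.55

Hydraulic gradient i = (151.95 − 130.36) / 1510 = 21.59 / 1510 = 0.01430.
Darcy flux q = K · i = 48.60 × 0.01430 = 0.6949 m/day.
Seepage velocity v = q / n_e = 0.6949 / 0.26 = 2.673 m/day.
Travel time t = L / v = 1510 / 2.673 = 565.0 days = 1.547 years.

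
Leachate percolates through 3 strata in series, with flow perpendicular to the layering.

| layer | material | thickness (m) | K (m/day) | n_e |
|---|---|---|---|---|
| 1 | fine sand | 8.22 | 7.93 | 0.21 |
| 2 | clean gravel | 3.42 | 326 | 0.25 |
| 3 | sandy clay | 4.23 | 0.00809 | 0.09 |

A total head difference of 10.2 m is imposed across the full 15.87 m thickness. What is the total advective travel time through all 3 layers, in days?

With flow normal to the layers, continuity requires the same specific discharge q through every layer.
Σ(b_i/K_i) = 8.22/7.93 + 3.42/326 + 4.23/0.00809 = 523.9 d.
q = Δh / Σ(b_i/K_i) = 10.2 / 523.9 = 0.01947 m/day.
In each layer the seepage velocity is v_i = q/n_i, so the layer transit time is t_i = b_i·n_i / q:
  layer 1 (fine sand): t_1 = 8.22 × 0.21 / 0.01947 = 88.66 d
  layer 2 (clean gravel): t_2 = 3.42 × 0.25 / 0.01947 = 43.92 d
  layer 3 (sandy clay): t_3 = 4.23 × 0.09 / 0.01947 = 19.55 d
Total t = Σ t_i = 152.1 days.

152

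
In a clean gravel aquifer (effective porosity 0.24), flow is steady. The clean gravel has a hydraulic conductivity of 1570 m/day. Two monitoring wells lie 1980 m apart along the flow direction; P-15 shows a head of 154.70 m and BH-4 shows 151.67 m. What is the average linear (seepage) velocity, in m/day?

Hydraulic gradient i = (154.70 − 151.67) / 1980 = 3.03 / 1980 = 0.001530.
Darcy flux q = K · i = 1570 × 0.001530 = 2.403 m/day.
Seepage velocity v = q / n_e = 2.403 / 0.24 = 10.01 m/day.

10.0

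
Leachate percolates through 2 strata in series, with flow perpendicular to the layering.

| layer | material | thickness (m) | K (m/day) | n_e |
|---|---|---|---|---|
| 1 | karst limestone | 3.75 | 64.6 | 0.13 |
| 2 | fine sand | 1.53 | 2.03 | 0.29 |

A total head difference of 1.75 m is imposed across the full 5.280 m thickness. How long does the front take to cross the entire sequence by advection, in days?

0.432

With flow normal to the layers, continuity requires the same specific discharge q through every layer.
Σ(b_i/K_i) = 3.75/64.6 + 1.53/2.03 = 0.8117 d.
q = Δh / Σ(b_i/K_i) = 1.75 / 0.8117 = 2.156 m/day.
In each layer the seepage velocity is v_i = q/n_i, so the layer transit time is t_i = b_i·n_i / q:
  layer 1 (karst limestone): t_1 = 3.75 × 0.13 / 2.156 = 0.2261 d
  layer 2 (fine sand): t_2 = 1.53 × 0.29 / 2.156 = 0.2058 d
Total t = Σ t_i = 0.4319 days.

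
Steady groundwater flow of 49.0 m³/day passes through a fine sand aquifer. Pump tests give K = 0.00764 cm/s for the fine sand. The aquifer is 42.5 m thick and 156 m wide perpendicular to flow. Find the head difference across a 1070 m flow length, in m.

1.20

Convert K: 0.00764 cm/s × 864 = 6.601 m/day.
Cross-sectional area A = 156 × 42.5 = 6630 m².
From Q = K·A·i, i = Q / (K·A) = 49.0 / (6.601 × 6630) = 0.001120.
Head loss Δh = i · L = 0.001120 × 1070 = 1.198 m.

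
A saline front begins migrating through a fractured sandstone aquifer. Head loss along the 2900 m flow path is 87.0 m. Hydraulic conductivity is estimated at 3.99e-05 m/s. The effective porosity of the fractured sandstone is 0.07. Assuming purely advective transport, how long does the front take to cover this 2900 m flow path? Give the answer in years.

Convert K: 3.99e-05 m/s × 86400 = 3.447 m/day.
Hydraulic gradient i = Δh / L = 87.0 / 2900 = 0.03000.
Darcy flux q = K · i = 3.447 × 0.03000 = 0.1034 m/day.
Seepage velocity v = q / n_e = 0.1034 / 0.07 = 1.477 m/day.
Travel time t = L / v = 2900 / 1.477 = 1963 days = 5.374 years.

5.37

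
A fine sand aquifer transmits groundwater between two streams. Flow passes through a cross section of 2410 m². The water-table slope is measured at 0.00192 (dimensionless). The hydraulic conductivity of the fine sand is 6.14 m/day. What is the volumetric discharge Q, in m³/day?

Hydraulic gradient i = 0.00192.
Darcy's law: Q = K · A · i = 6.140 × 2410 × 0.001920 = 28.41 m³/day.

28.4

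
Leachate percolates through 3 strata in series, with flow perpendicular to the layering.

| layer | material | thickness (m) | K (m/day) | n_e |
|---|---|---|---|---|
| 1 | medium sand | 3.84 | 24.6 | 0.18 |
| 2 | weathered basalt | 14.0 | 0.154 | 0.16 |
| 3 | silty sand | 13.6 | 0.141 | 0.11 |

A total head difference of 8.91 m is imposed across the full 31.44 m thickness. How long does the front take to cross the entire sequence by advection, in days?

With flow normal to the layers, continuity requires the same specific discharge q through every layer.
Σ(b_i/K_i) = 3.84/24.6 + 14.0/0.154 + 13.6/0.141 = 187.5 d.
q = Δh / Σ(b_i/K_i) = 8.91 / 187.5 = 0.04752 m/day.
In each layer the seepage velocity is v_i = q/n_i, so the layer transit time is t_i = b_i·n_i / q:
  layer 1 (medium sand): t_1 = 3.84 × 0.18 / 0.04752 = 14.55 d
  layer 2 (weathered basalt): t_2 = 14.0 × 0.16 / 0.04752 = 47.14 d
  layer 3 (silty sand): t_3 = 13.6 × 0.11 / 0.04752 = 31.48 d
Total t = Σ t_i = 93.17 days.

93.2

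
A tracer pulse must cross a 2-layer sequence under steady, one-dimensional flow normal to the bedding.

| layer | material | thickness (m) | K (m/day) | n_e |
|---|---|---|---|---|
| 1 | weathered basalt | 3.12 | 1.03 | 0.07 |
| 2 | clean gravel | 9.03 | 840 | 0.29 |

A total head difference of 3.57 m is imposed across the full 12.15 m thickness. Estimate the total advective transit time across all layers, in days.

2.42

With flow normal to the layers, continuity requires the same specific discharge q through every layer.
Σ(b_i/K_i) = 3.12/1.03 + 9.03/840 = 3.040 d.
q = Δh / Σ(b_i/K_i) = 3.57 / 3.040 = 1.174 m/day.
In each layer the seepage velocity is v_i = q/n_i, so the layer transit time is t_i = b_i·n_i / q:
  layer 1 (weathered basalt): t_1 = 3.12 × 0.07 / 1.174 = 0.1860 d
  layer 2 (clean gravel): t_2 = 9.03 × 0.29 / 1.174 = 2.230 d
Total t = Σ t_i = 2.416 days.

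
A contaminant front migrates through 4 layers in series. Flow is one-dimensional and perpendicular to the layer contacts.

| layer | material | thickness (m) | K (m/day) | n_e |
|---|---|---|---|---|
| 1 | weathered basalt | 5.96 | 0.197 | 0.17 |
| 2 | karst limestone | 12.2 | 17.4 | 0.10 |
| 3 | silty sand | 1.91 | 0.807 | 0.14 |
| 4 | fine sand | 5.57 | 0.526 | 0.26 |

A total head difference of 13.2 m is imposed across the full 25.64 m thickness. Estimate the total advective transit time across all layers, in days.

13.1

With flow normal to the layers, continuity requires the same specific discharge q through every layer.
Σ(b_i/K_i) = 5.96/0.197 + 12.2/17.4 + 1.91/0.807 + 5.57/0.526 = 43.91 d.
q = Δh / Σ(b_i/K_i) = 13.2 / 43.91 = 0.3006 m/day.
In each layer the seepage velocity is v_i = q/n_i, so the layer transit time is t_i = b_i·n_i / q:
  layer 1 (weathered basalt): t_1 = 5.96 × 0.17 / 0.3006 = 3.371 d
  layer 2 (karst limestone): t_2 = 12.2 × 0.10 / 0.3006 = 4.058 d
  layer 3 (silty sand): t_3 = 1.91 × 0.14 / 0.3006 = 0.8895 d
  layer 4 (fine sand): t_4 = 5.57 × 0.26 / 0.3006 = 4.818 d
Total t = Σ t_i = 13.14 days.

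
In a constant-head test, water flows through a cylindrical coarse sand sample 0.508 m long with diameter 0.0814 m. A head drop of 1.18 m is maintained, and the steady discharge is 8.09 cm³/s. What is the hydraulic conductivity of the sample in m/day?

57.8

Cross-sectional area A = π·(d/2)² = π × (0.0814/2)² = 0.005204 m².
Convert discharge: 8.09 cm³/s = 8.090e-06 m³/s.
Darcy's law rearranged: K = Q·L / (A·Δh) = 8.090e-06 × 0.508 / (0.005204 × 1.18) = 0.0006693 m/s = 57.82 m/day.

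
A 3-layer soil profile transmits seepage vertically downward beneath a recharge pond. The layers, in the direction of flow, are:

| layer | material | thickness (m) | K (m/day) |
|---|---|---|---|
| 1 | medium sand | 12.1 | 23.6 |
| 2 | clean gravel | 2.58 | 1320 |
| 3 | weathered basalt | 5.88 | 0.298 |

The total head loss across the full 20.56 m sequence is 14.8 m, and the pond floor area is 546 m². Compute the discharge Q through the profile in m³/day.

399

Flow is perpendicular to layering, so the layers act in series and the equivalent K is the thickness-weighted harmonic mean.
Total thickness L = 12.1 + 2.58 + 5.88 = 20.56 m.
Σ(b_i/K_i) = 12.1/23.6 + 2.58/1320 + 5.88/0.298 = 20.25 d.
K_eq = L / Σ(b_i/K_i) = 20.56 / 20.25 = 1.015 m/day.
Q = K_eq · A · (Δh/L) = 1.015 × 546 × (14.8/20.56) = 399.1 m³/day.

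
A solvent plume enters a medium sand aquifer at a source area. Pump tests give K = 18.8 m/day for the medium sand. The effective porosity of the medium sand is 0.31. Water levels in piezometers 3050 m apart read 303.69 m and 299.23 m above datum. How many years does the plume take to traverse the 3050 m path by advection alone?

94.2

Hydraulic gradient i = (303.69 − 299.23) / 3050 = 4.46 / 3050 = 0.001462.
Darcy flux q = K · i = 18.80 × 0.001462 = 0.02749 m/day.
Seepage velocity v = q / n_e = 0.02749 / 0.31 = 0.08868 m/day.
Travel time t = L / v = 3050 / 0.08868 = 34393 days = 94.16 years.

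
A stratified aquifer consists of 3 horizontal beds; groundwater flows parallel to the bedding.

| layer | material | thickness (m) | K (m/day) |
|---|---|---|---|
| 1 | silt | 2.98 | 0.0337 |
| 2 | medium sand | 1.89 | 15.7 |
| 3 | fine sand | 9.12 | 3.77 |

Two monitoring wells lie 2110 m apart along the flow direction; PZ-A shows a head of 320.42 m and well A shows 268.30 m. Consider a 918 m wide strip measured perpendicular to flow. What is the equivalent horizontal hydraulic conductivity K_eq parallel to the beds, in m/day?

Flow is parallel to layering, so each bed carries its own Darcy discharge and the transmissivities add.
Σ(K_i·b_i) = 0.0337×2.98 + 15.7×1.89 + 3.77×9.12 = 64.16 m²/day.
Total thickness b = 13.99 m, so K_eq = Σ(K_i·b_i)/b = 4.586 m/day.

4.59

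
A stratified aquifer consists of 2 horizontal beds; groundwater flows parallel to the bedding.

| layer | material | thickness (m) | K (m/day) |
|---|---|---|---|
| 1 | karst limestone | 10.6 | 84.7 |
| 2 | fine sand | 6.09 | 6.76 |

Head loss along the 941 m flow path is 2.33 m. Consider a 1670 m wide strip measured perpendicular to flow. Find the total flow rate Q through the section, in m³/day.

3880

Flow is parallel to layering, so each bed carries its own Darcy discharge and the transmissivities add.
Σ(K_i·b_i) = 84.7×10.6 + 6.76×6.09 = 939.0 m²/day.
Hydraulic gradient i = Δh / L = 2.33 / 941 = 0.002476.
Q = Σ(K_i·b_i) · W · i = 939.0 × 1670 × 0.002476 = 3883 m³/day.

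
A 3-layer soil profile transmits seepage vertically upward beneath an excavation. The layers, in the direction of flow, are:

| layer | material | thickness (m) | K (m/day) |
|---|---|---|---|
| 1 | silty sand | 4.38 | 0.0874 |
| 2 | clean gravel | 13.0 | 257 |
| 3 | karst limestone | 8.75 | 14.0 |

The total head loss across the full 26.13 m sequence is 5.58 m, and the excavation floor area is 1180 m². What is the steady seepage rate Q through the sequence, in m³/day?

130

Flow is perpendicular to layering, so the layers act in series and the equivalent K is the thickness-weighted harmonic mean.
Total thickness L = 4.38 + 13.0 + 8.75 = 26.13 m.
Σ(b_i/K_i) = 4.38/0.0874 + 13.0/257 + 8.75/14.0 = 50.79 d.
K_eq = L / Σ(b_i/K_i) = 26.13 / 50.79 = 0.5145 m/day.
Q = K_eq · A · (Δh/L) = 0.5145 × 1180 × (5.58/26.13) = 129.6 m³/day.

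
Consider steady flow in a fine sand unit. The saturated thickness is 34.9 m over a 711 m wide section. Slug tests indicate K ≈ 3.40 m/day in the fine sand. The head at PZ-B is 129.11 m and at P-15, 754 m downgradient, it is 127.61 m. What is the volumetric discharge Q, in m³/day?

168

Cross-sectional area A = 711 × 34.9 = 24814 m².
Hydraulic gradient i = (129.11 − 127.61) / 754 = 1.5 / 754 = 0.001989.
Darcy's law: Q = K · A · i = 3.400 × 24814 × 0.001989 = 167.8 m³/day.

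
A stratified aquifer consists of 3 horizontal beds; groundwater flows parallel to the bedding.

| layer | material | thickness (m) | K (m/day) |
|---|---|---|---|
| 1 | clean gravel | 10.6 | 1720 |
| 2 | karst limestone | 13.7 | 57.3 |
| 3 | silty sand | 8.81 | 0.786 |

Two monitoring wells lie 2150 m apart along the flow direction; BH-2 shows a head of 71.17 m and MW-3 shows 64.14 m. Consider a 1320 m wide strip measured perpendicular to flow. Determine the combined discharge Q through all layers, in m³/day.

Flow is parallel to layering, so each bed carries its own Darcy discharge and the transmissivities add.
Σ(K_i·b_i) = 1720×10.6 + 57.3×13.7 + 0.786×8.81 = 19024 m²/day.
Hydraulic gradient i = (71.17 − 64.14) / 2150 = 7.03 / 2150 = 0.003270.
Q = Σ(K_i·b_i) · W · i = 19024 × 1320 × 0.003270 = 82109 m³/day.

82100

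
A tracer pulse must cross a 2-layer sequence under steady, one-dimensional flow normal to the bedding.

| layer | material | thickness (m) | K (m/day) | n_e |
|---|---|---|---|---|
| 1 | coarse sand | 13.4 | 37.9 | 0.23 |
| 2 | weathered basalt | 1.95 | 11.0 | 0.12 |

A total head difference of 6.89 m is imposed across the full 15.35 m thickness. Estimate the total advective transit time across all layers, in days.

With flow normal to the layers, continuity requires the same specific discharge q through every layer.
Σ(b_i/K_i) = 13.4/37.9 + 1.95/11.0 = 0.5308 d.
q = Δh / Σ(b_i/K_i) = 6.89 / 0.5308 = 12.98 m/day.
In each layer the seepage velocity is v_i = q/n_i, so the layer transit time is t_i = b_i·n_i / q:
  layer 1 (coarse sand): t_1 = 13.4 × 0.23 / 12.98 = 0.2375 d
  layer 2 (weathered basalt): t_2 = 1.95 × 0.12 / 12.98 = 0.01803 d
Total t = Σ t_i = 0.2555 days.

0.255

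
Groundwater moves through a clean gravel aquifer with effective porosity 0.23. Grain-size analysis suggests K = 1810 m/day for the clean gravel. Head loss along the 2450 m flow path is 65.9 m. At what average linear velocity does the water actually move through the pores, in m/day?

Hydraulic gradient i = Δh / L = 65.9 / 2450 = 0.02690.
Darcy flux q = K · i = 1810 × 0.02690 = 48.69 m/day.
Seepage velocity v = q / n_e = 48.69 / 0.23 = 211.7 m/day.

212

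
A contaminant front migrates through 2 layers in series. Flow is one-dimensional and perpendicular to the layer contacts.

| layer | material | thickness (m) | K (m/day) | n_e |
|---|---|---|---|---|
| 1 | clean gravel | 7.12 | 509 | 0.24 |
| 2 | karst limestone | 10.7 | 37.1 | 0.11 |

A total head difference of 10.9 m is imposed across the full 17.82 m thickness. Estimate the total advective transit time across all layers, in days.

0.0801

With flow normal to the layers, continuity requires the same specific discharge q through every layer.
Σ(b_i/K_i) = 7.12/509 + 10.7/37.1 = 0.3024 d.
q = Δh / Σ(b_i/K_i) = 10.9 / 0.3024 = 36.05 m/day.
In each layer the seepage velocity is v_i = q/n_i, so the layer transit time is t_i = b_i·n_i / q:
  layer 1 (clean gravel): t_1 = 7.12 × 0.24 / 36.05 = 0.04741 d
  layer 2 (karst limestone): t_2 = 10.7 × 0.11 / 36.05 = 0.03265 d
Total t = Σ t_i = 0.08006 days.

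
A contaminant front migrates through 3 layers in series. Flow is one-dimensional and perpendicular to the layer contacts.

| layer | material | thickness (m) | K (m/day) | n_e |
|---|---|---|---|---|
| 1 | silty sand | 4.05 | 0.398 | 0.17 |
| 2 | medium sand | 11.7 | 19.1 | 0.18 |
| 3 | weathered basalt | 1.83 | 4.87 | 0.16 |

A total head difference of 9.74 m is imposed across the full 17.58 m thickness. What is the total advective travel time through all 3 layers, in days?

With flow normal to the layers, continuity requires the same specific discharge q through every layer.
Σ(b_i/K_i) = 4.05/0.398 + 11.7/19.1 + 1.83/4.87 = 11.16 d.
q = Δh / Σ(b_i/K_i) = 9.74 / 11.16 = 0.8724 m/day.
In each layer the seepage velocity is v_i = q/n_i, so the layer transit time is t_i = b_i·n_i / q:
  layer 1 (silty sand): t_1 = 4.05 × 0.17 / 0.8724 = 0.7892 d
  layer 2 (medium sand): t_2 = 11.7 × 0.18 / 0.8724 = 2.414 d
  layer 3 (weathered basalt): t_3 = 1.83 × 0.16 / 0.8724 = 0.3356 d
Total t = Σ t_i = 3.539 days.

3.54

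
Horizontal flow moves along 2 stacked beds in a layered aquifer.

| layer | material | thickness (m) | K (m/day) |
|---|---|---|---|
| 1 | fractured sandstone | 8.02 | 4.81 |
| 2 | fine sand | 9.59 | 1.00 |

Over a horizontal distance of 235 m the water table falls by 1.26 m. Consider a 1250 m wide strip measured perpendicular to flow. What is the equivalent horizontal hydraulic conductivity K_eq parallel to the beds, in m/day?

2.74

Flow is parallel to layering, so each bed carries its own Darcy discharge and the transmissivities add.
Σ(K_i·b_i) = 4.81×8.02 + 1.00×9.59 = 48.17 m²/day.
Total thickness b = 17.61 m, so K_eq = Σ(K_i·b_i)/b = 2.735 m/day.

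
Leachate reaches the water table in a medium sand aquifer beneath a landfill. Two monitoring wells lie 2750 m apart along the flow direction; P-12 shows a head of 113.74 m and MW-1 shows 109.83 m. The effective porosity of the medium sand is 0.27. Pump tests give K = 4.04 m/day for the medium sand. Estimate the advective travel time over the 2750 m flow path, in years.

Hydraulic gradient i = (113.74 − 109.83) / 2750 = 3.91 / 2750 = 0.001422.
Darcy flux q = K · i = 4.040 × 0.001422 = 0.005744 m/day.
Seepage velocity v = q / n_e = 0.005744 / 0.27 = 0.02127 m/day.
Travel time t = L / v = 2750 / 0.02127 = 1.293e+05 days = 353.9 years.

354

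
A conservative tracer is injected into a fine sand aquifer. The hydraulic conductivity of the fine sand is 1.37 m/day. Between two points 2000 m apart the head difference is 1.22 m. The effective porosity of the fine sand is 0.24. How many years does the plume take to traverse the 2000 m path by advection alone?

Hydraulic gradient i = Δh / L = 1.22 / 2000 = 0.0006100.
Darcy flux q = K · i = 1.370 × 0.0006100 = 0.0008357 m/day.
Seepage velocity v = q / n_e = 0.0008357 / 0.24 = 0.003482 m/day.
Travel time t = L / v = 2000 / 0.003482 = 5.744e+05 days = 1573 years.

1570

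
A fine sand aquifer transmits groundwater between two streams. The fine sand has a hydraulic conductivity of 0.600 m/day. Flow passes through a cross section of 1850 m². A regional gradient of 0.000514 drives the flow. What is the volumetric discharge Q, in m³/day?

0.571

Hydraulic gradient i = 0.000514.
Darcy's law: Q = K · A · i = 0.6000 × 1850 × 0.0005140 = 0.5705 m³/day.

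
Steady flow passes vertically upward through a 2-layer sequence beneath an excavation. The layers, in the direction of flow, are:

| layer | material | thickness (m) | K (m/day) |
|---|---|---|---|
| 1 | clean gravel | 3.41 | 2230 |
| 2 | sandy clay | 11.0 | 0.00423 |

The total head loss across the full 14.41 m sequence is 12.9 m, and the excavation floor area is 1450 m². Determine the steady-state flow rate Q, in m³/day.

7.19

Flow is perpendicular to layering, so the layers act in series and the equivalent K is the thickness-weighted harmonic mean.
Total thickness L = 3.41 + 11.0 = 14.41 m.
Σ(b_i/K_i) = 3.41/2230 + 11.0/0.00423 = 2600 d.
K_eq = L / Σ(b_i/K_i) = 14.41 / 2600 = 0.005541 m/day.
Q = K_eq · A · (Δh/L) = 0.005541 × 1450 × (12.9/14.41) = 7.193 m³/day.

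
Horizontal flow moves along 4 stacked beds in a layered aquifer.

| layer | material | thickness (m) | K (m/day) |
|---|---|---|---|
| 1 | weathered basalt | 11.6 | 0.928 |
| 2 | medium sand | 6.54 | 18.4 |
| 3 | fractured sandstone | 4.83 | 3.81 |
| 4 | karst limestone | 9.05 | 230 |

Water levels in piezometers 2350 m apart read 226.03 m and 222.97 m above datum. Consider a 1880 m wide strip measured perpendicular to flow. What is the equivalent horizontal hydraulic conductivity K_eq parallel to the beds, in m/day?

69.7

Flow is parallel to layering, so each bed carries its own Darcy discharge and the transmissivities add.
Σ(K_i·b_i) = 0.928×11.6 + 18.4×6.54 + 3.81×4.83 + 230×9.05 = 2231 m²/day.
Total thickness b = 32.02 m, so K_eq = Σ(K_i·b_i)/b = 69.68 m/day.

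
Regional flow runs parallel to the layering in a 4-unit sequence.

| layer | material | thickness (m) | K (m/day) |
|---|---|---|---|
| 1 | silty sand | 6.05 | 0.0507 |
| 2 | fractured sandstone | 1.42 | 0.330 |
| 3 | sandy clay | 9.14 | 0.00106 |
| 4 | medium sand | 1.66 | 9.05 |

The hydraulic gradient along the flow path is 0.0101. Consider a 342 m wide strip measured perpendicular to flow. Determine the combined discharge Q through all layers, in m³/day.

Flow is parallel to layering, so each bed carries its own Darcy discharge and the transmissivities add.
Σ(K_i·b_i) = 0.0507×6.05 + 0.330×1.42 + 0.00106×9.14 + 9.05×1.66 = 15.81 m²/day.
Hydraulic gradient i = 0.0101.
Q = Σ(K_i·b_i) · W · i = 15.81 × 342 × 0.01010 = 54.60 m³/day.

54.6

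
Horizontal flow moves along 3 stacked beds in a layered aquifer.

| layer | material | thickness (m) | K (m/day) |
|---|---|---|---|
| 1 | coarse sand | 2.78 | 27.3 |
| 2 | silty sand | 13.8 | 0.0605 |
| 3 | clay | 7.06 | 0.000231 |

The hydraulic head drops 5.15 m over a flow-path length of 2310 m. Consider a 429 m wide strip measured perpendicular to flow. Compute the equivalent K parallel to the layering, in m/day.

3.25

Flow is parallel to layering, so each bed carries its own Darcy discharge and the transmissivities add.
Σ(K_i·b_i) = 27.3×2.78 + 0.0605×13.8 + 0.000231×7.06 = 76.73 m²/day.
Total thickness b = 23.64 m, so K_eq = Σ(K_i·b_i)/b = 3.246 m/day.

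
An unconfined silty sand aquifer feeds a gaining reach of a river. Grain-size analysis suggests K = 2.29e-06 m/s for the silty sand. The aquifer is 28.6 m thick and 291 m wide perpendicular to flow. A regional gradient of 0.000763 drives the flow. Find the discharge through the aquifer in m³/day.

Convert K: 2.29e-06 m/s × 86400 = 0.1979 m/day.
Cross-sectional area A = 291 × 28.6 = 8323 m².
Hydraulic gradient i = 0.000763.
Darcy's law: Q = K · A · i = 0.1979 × 8323 × 0.0007630 = 1.256 m³/day.

1.26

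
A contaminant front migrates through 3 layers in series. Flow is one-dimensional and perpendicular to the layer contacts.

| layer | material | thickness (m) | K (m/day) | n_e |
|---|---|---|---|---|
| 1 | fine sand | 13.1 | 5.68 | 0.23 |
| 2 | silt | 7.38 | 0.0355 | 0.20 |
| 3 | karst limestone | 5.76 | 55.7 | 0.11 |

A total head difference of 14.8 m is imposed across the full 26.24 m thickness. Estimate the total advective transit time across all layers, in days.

With flow normal to the layers, continuity requires the same specific discharge q through every layer.
Σ(b_i/K_i) = 13.1/5.68 + 7.38/0.0355 + 5.76/55.7 = 210.3 d.
q = Δh / Σ(b_i/K_i) = 14.8 / 210.3 = 0.07038 m/day.
In each layer the seepage velocity is v_i = q/n_i, so the layer transit time is t_i = b_i·n_i / q:
  layer 1 (fine sand): t_1 = 13.1 × 0.23 / 0.07038 = 42.81 d
  layer 2 (silt): t_2 = 7.38 × 0.20 / 0.07038 = 20.97 d
  layer 3 (karst limestone): t_3 = 5.76 × 0.11 / 0.07038 = 9.003 d
Total t = Σ t_i = 72.79 days.

72.8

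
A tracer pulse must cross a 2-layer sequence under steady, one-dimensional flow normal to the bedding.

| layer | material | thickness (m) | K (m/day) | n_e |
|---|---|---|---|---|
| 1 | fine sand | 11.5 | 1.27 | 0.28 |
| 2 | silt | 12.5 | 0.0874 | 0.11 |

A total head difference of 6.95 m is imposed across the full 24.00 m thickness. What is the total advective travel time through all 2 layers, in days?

With flow normal to the layers, continuity requires the same specific discharge q through every layer.
Σ(b_i/K_i) = 11.5/1.27 + 12.5/0.0874 = 152.1 d.
q = Δh / Σ(b_i/K_i) = 6.95 / 152.1 = 0.04570 m/day.
In each layer the seepage velocity is v_i = q/n_i, so the layer transit time is t_i = b_i·n_i / q:
  layer 1 (fine sand): t_1 = 11.5 × 0.28 / 0.04570 = 70.46 d
  layer 2 (silt): t_2 = 12.5 × 0.11 / 0.04570 = 30.09 d
Total t = Σ t_i = 100.5 days.

101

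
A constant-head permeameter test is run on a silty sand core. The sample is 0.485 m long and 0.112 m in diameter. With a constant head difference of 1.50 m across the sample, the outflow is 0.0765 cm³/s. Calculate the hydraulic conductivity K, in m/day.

0.217

Cross-sectional area A = π·(d/2)² = π × (0.112/2)² = 0.009852 m².
Convert discharge: 0.0765 cm³/s = 7.650e-08 m³/s.
Darcy's law rearranged: K = Q·L / (A·Δh) = 7.650e-08 × 0.485 / (0.009852 × 1.50) = 2.511e-06 m/s = 0.2169 m/day.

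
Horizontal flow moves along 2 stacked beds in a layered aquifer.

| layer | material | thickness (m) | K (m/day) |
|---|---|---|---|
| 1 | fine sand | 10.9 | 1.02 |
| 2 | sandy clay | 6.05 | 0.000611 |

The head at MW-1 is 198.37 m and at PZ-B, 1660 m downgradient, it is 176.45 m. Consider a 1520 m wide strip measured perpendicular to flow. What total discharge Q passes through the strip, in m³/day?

Flow is parallel to layering, so each bed carries its own Darcy discharge and the transmissivities add.
Σ(K_i·b_i) = 1.02×10.9 + 0.000611×6.05 = 11.12 m²/day.
Hydraulic gradient i = (198.37 − 176.45) / 1660 = 21.92 / 1660 = 0.01320.
Q = Σ(K_i·b_i) · W · i = 11.12 × 1520 × 0.01320 = 223.2 m³/day.

223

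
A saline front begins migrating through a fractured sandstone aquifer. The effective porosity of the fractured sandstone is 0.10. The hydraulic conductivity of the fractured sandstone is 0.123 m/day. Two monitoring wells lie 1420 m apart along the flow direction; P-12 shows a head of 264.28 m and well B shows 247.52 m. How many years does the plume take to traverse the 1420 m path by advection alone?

Hydraulic gradient i = (264.28 − 247.52) / 1420 = 16.76 / 1420 = 0.01180.
Darcy flux q = K · i = 0.1230 × 0.01180 = 0.001452 m/day.
Seepage velocity v = q / n_e = 0.001452 / 0.10 = 0.01452 m/day.
Travel time t = L / v = 1420 / 0.01452 = 97813 days = 267.8 years.

268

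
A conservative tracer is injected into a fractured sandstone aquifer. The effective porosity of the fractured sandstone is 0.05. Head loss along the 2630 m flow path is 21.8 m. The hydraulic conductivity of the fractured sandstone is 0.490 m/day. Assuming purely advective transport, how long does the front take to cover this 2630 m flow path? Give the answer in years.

Hydraulic gradient i = Δh / L = 21.8 / 2630 = 0.008289.
Darcy flux q = K · i = 0.4900 × 0.008289 = 0.004062 m/day.
Seepage velocity v = q / n_e = 0.004062 / 0.05 = 0.08123 m/day.
Travel time t = L / v = 2630 / 0.08123 = 32376 days = 88.64 years.

88.6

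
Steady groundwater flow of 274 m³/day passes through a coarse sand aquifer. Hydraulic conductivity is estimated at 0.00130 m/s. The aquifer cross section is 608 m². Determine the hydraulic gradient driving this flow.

0.00401

Convert K: 0.00130 m/s × 86400 = 112.3 m/day.
From Q = K·A·i, i = Q / (K·A) = 274 / (112.3 × 608.0) = 0.004012.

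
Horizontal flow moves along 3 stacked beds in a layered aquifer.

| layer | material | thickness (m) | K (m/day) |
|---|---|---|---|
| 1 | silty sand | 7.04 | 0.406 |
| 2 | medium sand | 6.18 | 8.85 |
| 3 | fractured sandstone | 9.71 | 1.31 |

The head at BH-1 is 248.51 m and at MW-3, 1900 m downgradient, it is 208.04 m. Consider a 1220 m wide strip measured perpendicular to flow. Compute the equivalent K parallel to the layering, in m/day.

Flow is parallel to layering, so each bed carries its own Darcy discharge and the transmissivities add.
Σ(K_i·b_i) = 0.406×7.04 + 8.85×6.18 + 1.31×9.71 = 70.27 m²/day.
Total thickness b = 22.93 m, so K_eq = Σ(K_i·b_i)/b = 3.065 m/day.

3.06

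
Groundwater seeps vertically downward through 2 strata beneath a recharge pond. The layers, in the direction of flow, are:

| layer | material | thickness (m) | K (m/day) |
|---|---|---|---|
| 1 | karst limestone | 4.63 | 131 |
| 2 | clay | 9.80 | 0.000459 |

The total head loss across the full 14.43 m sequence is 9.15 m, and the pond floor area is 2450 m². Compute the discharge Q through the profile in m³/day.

1.05

Flow is perpendicular to layering, so the layers act in series and the equivalent K is the thickness-weighted harmonic mean.
Total thickness L = 4.63 + 9.80 = 14.43 m.
Σ(b_i/K_i) = 4.63/131 + 9.80/0.000459 = 21351 d.
K_eq = L / Σ(b_i/K_i) = 14.43 / 21351 = 0.0006759 m/day.
Q = K_eq · A · (Δh/L) = 0.0006759 × 2450 × (9.15/14.43) = 1.050 m³/day.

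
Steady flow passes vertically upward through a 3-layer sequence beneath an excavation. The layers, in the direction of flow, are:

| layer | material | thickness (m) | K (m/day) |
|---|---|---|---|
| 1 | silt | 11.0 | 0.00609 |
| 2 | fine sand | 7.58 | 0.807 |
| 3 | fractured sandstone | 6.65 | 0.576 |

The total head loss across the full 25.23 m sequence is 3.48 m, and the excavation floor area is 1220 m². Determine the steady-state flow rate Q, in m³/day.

2.32

Flow is perpendicular to layering, so the layers act in series and the equivalent K is the thickness-weighted harmonic mean.
Total thickness L = 11.0 + 7.58 + 6.65 = 25.23 m.
Σ(b_i/K_i) = 11.0/0.00609 + 7.58/0.807 + 6.65/0.576 = 1827 d.
K_eq = L / Σ(b_i/K_i) = 25.23 / 1827 = 0.01381 m/day.
Q = K_eq · A · (Δh/L) = 0.01381 × 1220 × (3.48/25.23) = 2.324 m³/day.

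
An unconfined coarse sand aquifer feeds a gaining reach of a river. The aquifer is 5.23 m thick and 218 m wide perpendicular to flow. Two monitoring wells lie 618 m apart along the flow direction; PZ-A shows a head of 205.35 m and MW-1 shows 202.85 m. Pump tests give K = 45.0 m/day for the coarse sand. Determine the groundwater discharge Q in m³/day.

208

Cross-sectional area A = 218 × 5.23 = 1140 m².
Hydraulic gradient i = (205.35 − 202.85) / 618 = 2.5 / 618 = 0.004045.
Darcy's law: Q = K · A · i = 45.00 × 1140 × 0.004045 = 207.5 m³/day.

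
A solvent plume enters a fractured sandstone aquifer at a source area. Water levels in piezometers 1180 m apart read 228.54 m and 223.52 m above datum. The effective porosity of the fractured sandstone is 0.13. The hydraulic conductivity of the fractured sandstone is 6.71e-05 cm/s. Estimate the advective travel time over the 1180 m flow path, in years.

1700

Convert K: 6.71e-05 cm/s × 864 = 0.05797 m/day.
Hydraulic gradient i = (228.54 − 223.52) / 1180 = 5.02 / 1180 = 0.004254.
Darcy flux q = K · i = 0.05797 × 0.004254 = 0.0002466 m/day.
Seepage velocity v = q / n_e = 0.0002466 / 0.13 = 0.001897 m/day.
Travel time t = L / v = 1180 / 0.001897 = 6.220e+05 days = 1703 years.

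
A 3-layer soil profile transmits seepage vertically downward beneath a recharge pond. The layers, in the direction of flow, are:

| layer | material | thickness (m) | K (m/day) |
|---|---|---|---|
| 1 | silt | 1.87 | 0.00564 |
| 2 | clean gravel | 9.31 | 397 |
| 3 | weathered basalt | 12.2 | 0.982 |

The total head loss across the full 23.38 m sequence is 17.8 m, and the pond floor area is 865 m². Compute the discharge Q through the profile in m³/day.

44.8

Flow is perpendicular to layering, so the layers act in series and the equivalent K is the thickness-weighted harmonic mean.
Total thickness L = 1.87 + 9.31 + 12.2 = 23.38 m.
Σ(b_i/K_i) = 1.87/0.00564 + 9.31/397 + 12.2/0.982 = 344.0 d.
K_eq = L / Σ(b_i/K_i) = 23.38 / 344.0 = 0.06796 m/day.
Q = K_eq · A · (Δh/L) = 0.06796 × 865 × (17.8/23.38) = 44.76 m³/day.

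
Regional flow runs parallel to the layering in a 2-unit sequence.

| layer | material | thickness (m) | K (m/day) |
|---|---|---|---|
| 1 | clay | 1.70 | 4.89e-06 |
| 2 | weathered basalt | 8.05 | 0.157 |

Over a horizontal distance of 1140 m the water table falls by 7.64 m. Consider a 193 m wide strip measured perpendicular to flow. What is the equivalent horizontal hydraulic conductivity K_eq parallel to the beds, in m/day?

0.130

Flow is parallel to layering, so each bed carries its own Darcy discharge and the transmissivities add.
Σ(K_i·b_i) = 4.89e-06×1.70 + 0.157×8.05 = 1.264 m²/day.
Total thickness b = 9.750 m, so K_eq = Σ(K_i·b_i)/b = 0.1296 m/day.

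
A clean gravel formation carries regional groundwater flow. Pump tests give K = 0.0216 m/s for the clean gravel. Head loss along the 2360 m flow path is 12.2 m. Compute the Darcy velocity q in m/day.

Convert K: 0.0216 m/s × 86400 = 1866 m/day.
Hydraulic gradient i = Δh / L = 12.2 / 2360 = 0.005169.
Specific discharge q = K · i = 1866 × 0.005169 = 9.648 m/day.

9.65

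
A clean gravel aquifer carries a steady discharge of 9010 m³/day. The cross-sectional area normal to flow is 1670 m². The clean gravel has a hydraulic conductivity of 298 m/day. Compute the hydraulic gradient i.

0.0181

From Q = K·A·i, i = Q / (K·A) = 9010 / (298.0 × 1670) = 0.01810.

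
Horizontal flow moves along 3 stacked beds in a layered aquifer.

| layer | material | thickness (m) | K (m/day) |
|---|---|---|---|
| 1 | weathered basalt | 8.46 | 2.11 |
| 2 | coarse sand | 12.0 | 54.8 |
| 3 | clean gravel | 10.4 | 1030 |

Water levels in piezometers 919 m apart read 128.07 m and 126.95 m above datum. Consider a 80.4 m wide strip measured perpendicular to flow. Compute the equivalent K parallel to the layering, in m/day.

Flow is parallel to layering, so each bed carries its own Darcy discharge and the transmissivities add.
Σ(K_i·b_i) = 2.11×8.46 + 54.8×12.0 + 1030×10.4 = 11387 m²/day.
Total thickness b = 30.86 m, so K_eq = Σ(K_i·b_i)/b = 369.0 m/day.

369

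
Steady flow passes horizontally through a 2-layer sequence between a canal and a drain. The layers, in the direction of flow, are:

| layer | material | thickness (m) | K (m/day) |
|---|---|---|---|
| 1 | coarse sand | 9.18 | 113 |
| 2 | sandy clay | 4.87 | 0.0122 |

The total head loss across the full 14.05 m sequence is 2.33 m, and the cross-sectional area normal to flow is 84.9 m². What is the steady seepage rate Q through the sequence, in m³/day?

0.495

Flow is perpendicular to layering, so the layers act in series and the equivalent K is the thickness-weighted harmonic mean.
Total thickness L = 9.18 + 4.87 = 14.05 m.
Σ(b_i/K_i) = 9.18/113 + 4.87/0.0122 = 399.3 d.
K_eq = L / Σ(b_i/K_i) = 14.05 / 399.3 = 0.03519 m/day.
Q = K_eq · A · (Δh/L) = 0.03519 × 84.9 × (2.33/14.05) = 0.4955 m³/day.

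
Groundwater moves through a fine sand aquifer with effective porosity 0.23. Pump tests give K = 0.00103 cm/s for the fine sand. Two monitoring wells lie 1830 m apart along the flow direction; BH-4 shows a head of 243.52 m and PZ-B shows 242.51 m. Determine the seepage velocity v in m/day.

Convert K: 0.00103 cm/s × 864 = 0.8899 m/day.
Hydraulic gradient i = (243.52 − 242.51) / 1830 = 1.01 / 1830 = 0.0005519.
Darcy flux q = K · i = 0.8899 × 0.0005519 = 0.0004912 m/day.
Seepage velocity v = q / n_e = 0.0004912 / 0.23 = 0.002135 m/day.

0.00214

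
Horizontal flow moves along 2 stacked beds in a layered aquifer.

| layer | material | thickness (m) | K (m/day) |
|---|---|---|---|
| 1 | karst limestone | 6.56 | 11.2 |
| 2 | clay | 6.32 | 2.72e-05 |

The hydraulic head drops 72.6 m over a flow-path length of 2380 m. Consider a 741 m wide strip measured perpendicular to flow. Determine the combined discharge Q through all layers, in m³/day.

1660

Flow is parallel to layering, so each bed carries its own Darcy discharge and the transmissivities add.
Σ(K_i·b_i) = 11.2×6.56 + 2.72e-05×6.32 = 73.47 m²/day.
Hydraulic gradient i = Δh / L = 72.6 / 2380 = 0.03050.
Q = Σ(K_i·b_i) · W · i = 73.47 × 741 × 0.03050 = 1661 m³/day.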